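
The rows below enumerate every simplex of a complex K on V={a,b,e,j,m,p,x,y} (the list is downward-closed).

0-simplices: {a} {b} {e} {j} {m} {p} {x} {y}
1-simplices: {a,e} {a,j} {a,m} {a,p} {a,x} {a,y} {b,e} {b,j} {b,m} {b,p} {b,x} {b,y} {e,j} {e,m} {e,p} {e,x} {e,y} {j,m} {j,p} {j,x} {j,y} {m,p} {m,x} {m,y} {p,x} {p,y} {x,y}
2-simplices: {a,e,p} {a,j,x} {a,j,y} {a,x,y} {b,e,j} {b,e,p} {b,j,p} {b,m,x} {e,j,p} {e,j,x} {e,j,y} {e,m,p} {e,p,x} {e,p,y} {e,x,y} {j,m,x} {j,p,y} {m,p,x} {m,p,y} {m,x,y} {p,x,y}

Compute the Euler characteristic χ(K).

n_0=8 n_1=27 n_2=21
χ=+8−27+21=2

χ(K)=2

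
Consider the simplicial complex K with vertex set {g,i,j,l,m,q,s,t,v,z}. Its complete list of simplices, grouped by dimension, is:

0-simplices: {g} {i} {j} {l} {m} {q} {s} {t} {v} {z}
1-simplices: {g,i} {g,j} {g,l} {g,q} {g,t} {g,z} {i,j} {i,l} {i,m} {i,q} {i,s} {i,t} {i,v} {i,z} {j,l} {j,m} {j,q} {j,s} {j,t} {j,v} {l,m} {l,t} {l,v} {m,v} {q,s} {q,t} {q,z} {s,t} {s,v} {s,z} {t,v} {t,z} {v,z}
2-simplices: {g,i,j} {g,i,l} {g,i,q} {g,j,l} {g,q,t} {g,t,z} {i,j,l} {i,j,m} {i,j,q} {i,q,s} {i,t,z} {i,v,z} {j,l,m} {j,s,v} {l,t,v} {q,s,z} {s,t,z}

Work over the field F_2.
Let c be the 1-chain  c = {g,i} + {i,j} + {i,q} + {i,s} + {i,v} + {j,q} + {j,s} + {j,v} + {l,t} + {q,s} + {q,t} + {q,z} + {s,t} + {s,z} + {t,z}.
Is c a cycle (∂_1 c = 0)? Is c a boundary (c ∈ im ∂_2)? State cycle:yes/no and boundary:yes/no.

n_0=10 n_1=33 n_2=17  [Z2]
∂1: piv[gi,gj,gl,gq,gt,gz,im,is,iv] rk=9  ker:ij,il,iq,it,iz,jl,jm,jq,js,jt,jv,lm,lt,lv,mv,qs,qt,qz,st,sv,sz,tv,tz,vz
∂2: piv[gij,gil,giq,gjl,gqt,gtz,ijm,ijq,iqs,itz,ivz,jlm,jsv,ltv,qsz,stz] rk=16  ker:ijl
∂1c = {g} + {i} + {l} + {q} + {s} + {z}

cycle:no boundary:no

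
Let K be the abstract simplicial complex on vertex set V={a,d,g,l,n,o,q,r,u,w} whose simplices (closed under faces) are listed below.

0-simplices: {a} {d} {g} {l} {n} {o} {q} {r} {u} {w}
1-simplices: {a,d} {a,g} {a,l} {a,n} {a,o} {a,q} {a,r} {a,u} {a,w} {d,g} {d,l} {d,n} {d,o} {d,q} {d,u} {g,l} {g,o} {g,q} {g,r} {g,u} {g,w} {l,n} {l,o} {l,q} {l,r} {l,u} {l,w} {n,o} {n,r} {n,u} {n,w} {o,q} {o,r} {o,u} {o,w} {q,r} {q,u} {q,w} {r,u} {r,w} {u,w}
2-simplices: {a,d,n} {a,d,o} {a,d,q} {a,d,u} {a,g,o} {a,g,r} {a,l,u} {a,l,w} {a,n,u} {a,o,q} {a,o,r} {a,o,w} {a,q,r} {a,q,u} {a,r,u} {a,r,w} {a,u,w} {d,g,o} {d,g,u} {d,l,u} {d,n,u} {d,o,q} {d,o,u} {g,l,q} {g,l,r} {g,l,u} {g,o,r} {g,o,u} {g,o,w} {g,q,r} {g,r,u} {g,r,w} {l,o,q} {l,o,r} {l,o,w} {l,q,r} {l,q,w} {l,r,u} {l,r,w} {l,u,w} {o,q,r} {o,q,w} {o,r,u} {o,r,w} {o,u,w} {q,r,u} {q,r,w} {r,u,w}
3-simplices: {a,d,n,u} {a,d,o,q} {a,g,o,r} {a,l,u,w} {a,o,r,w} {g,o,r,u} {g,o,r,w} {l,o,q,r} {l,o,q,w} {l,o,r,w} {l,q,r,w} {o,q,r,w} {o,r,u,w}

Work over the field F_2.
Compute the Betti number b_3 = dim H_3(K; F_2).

n_0=10 n_1=41 n_2=48 n_3=13  [Z2]
∂1: piv[ad,ag,al,an,ao,aq,ar,au,aw] rk=9  ker:dg,dl,dn,do,dq,du,gl,go,gq,gr,gu,gw,ln,lo,lq,lr,lu,lw,no,nr,nu,nw,oq,or,ou,ow,qr,qu,qw,ru,rw,uw
∂2: piv[adn,ado,adq,adu,ago,agr,alu,alw,anu,aoq,aor,aow,aqr,aqu,aru,arw,auw,dgo,dgu,dlu,dou,glq,glr,glu,gow,gqr,loq,lqw] rk=28  ker:dnu,doq,gor,gou,gru,grw,lor,low,lqr,lru,lrw,luw,oqr,oqw,oru,orw,ouw,qru,qrw,ruw
∂3: piv[adnu,adoq,agor,aluw,aorw,goru,gorw,loqr,loqw,lorw,lqrw,oruw] rk=12  ker:oqrw
b_3=(13−12)−0=1

b_3=1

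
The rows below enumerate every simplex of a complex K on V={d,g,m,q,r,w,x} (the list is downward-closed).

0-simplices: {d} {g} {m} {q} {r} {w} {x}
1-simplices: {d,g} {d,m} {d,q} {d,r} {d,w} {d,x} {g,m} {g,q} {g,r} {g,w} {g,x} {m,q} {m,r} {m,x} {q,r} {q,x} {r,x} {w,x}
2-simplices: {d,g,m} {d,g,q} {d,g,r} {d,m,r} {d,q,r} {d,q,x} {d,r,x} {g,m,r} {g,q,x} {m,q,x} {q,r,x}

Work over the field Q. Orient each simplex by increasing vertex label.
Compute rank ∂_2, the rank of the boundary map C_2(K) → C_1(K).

n_0=7 n_1=18 n_2=11  [Q]
∂1: piv[dg,dm,dq,dr,dw,dx] rk=6  ker:gm,gq,gr,gw,gx,mq,mr,mx,qr,qx,rx,wx
∂2: piv[dgm,dgq,dgr,dmr,dqr,dqx,drx,gqx,mqx] rk=9  ker:gmr,qrx
rk∂_2=9

rank∂_2=9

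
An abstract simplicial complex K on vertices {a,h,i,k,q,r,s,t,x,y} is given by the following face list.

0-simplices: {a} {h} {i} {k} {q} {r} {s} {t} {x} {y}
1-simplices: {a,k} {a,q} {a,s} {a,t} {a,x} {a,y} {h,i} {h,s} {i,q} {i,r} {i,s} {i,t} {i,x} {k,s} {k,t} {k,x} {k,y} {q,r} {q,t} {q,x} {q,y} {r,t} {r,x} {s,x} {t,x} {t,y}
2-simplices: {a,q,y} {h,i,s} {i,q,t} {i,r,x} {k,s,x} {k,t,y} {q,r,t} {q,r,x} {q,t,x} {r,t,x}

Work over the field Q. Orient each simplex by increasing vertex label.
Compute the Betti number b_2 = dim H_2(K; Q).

n_0=10 n_1=26 n_2=10  [Q]
∂1: piv[ak,aq,as,at,ax,ay,hi,hs,ir] rk=9  ker:iq,is,it,ix,ks,kt,kx,ky,qr,qt,qx,qy,rt,rx,sx,tx,ty
∂2: piv[aqy,his,iqt,irx,ksx,kty,qrt,qrx,qtx] rk=9  ker:rtx
b_2=(10−9)−0=1

b_2=1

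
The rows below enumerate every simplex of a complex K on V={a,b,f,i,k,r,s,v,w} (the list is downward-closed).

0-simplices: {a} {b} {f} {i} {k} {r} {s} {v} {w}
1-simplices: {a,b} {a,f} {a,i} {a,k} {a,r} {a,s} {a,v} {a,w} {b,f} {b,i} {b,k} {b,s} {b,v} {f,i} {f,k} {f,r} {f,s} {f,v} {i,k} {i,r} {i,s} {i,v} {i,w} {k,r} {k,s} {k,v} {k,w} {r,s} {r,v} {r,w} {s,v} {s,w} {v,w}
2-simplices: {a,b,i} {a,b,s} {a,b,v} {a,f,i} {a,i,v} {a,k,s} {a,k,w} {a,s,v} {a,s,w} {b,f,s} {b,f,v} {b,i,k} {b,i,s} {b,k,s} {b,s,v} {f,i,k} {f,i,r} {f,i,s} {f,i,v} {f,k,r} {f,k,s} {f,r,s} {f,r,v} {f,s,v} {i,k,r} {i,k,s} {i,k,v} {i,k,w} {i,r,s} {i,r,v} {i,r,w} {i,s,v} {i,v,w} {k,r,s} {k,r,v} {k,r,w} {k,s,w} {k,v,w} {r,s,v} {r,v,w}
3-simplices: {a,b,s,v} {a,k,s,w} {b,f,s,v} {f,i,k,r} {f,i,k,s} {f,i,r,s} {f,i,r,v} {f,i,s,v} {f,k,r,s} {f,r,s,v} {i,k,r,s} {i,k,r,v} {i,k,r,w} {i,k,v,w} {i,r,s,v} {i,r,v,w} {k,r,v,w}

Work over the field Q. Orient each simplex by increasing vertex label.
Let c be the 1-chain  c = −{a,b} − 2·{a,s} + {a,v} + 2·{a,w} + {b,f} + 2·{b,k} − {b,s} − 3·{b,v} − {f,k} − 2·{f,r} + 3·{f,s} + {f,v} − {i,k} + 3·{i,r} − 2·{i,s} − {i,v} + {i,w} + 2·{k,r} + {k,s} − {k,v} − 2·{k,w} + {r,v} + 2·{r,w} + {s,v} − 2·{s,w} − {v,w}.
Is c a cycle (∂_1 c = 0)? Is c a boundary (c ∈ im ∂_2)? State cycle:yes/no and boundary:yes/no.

cycle:yes boundary:yes

n_0=9 n_1=33 n_2=40 n_3=17  [Q]
∂1: piv[ab,af,ai,ak,ar,as,av,aw] rk=8  ker:bf,bi,bk,bs,bv,fi,fk,fr,fs,fv,ik,ir,is,iv,iw,kr,ks,kv,kw,rs,rv,rw,sv,sw,vw
∂2: piv[abi,abs,abv,afi,aiv,aks,akw,asv,asw,bfs,bfv,bik,bis,bks,fik,fir,fis,fkr,frs,frv,ikv,ikw,irw,ivw] rk=24  ker:bsv,fiv,fks,fsv,ikr,iks,irs,irv,isv,krs,krv,krw,ksw,kvw,rsv,rvw
∂3: piv[absv,aksw,bfsv,fikr,fiks,firs,firv,fisv,fkrs,frsv,ikrv,ikrw,ikvw,irvw] rk=14  ker:ikrs,irsv,krvw
∂1c = 0
c vs im∂2: reduces to 0 ⇒ boundary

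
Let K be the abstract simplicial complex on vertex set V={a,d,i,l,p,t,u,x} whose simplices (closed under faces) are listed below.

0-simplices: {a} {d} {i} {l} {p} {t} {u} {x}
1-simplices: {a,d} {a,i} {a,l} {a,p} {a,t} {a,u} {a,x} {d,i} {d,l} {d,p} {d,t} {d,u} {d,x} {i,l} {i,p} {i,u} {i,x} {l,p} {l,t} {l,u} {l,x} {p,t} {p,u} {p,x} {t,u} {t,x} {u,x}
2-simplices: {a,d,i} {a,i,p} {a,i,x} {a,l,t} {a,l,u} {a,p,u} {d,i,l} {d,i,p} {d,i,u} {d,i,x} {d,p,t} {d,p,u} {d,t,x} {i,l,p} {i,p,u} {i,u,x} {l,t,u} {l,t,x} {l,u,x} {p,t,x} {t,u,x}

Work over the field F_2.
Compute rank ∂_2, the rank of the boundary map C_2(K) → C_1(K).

rank∂_2=19

n_0=8 n_1=27 n_2=21  [Z2]
∂1: piv[ad,ai,al,ap,at,au,ax] rk=7  ker:di,dl,dp,dt,du,dx,il,ip,iu,ix,lp,lt,lu,lx,pt,pu,px,tu,tx,ux
∂2: piv[adi,aip,aix,alt,alu,apu,dil,dip,diu,dix,dpt,dpu,dtx,ilp,iux,ltu,ltx,lux,ptx] rk=19  ker:ipu,tux
rk∂_2=19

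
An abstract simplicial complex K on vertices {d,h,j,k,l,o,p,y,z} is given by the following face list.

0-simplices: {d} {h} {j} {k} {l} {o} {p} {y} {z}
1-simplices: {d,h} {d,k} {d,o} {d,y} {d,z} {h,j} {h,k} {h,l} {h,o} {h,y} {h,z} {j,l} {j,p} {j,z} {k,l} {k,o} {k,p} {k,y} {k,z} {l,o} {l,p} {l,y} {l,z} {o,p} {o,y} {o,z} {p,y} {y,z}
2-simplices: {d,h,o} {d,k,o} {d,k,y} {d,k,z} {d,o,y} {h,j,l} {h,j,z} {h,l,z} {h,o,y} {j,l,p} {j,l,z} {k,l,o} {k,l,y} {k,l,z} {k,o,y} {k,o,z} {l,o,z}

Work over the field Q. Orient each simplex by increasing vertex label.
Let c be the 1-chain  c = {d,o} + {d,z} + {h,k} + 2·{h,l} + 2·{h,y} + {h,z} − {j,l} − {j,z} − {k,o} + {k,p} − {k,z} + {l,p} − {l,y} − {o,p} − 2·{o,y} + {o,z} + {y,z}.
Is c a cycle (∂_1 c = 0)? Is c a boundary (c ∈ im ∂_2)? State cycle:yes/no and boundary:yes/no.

cycle:no boundary:no

n_0=9 n_1=28 n_2=17  [Q]
∂1: piv[dh,dk,do,dy,dz,hj,hl,jp] rk=8  ker:hk,ho,hy,hz,jl,jz,kl,ko,kp,ky,kz,lo,lp,ly,lz,op,oy,oz,py,yz
∂2: piv[dho,dko,dky,dkz,doy,hjl,hjz,hlz,hoy,jlp,klo,kly,klz,koz] rk=14  ker:jlz,koy,loz
∂1c = −2·{d} − 6·{h} + 2·{j} + 2·{k} + {l} + 2·{o} + {p} − 2·{y} + 2·{z}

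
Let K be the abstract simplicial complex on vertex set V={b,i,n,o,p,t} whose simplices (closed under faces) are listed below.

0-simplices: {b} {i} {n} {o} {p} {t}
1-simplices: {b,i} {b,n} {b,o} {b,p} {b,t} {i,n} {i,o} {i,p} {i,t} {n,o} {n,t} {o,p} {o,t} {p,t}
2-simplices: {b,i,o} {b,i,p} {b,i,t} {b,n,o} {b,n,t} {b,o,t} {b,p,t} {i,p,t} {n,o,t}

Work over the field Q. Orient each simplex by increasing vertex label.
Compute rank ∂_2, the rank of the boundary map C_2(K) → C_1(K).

n_0=6 n_1=14 n_2=9  [Q]
∂1: piv[bi,bn,bo,bp,bt] rk=5  ker:in,io,ip,it,no,nt,op,ot,pt
∂2: piv[bio,bip,bit,bno,bnt,bot,bpt] rk=7  ker:ipt,not
rk∂_2=7

rank∂_2=7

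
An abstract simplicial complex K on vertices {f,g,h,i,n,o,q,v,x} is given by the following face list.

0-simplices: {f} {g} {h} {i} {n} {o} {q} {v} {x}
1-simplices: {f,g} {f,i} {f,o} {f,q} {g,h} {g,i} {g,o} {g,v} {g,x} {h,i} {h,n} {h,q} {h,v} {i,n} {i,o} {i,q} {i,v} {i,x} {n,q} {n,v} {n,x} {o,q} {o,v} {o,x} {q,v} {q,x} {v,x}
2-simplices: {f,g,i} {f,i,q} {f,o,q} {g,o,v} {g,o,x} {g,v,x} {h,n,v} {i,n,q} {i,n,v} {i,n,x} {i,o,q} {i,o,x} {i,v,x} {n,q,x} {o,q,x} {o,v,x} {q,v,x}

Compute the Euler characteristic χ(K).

n_0=9 n_1=27 n_2=17
χ=+9−27+17=-1

χ(K)=-1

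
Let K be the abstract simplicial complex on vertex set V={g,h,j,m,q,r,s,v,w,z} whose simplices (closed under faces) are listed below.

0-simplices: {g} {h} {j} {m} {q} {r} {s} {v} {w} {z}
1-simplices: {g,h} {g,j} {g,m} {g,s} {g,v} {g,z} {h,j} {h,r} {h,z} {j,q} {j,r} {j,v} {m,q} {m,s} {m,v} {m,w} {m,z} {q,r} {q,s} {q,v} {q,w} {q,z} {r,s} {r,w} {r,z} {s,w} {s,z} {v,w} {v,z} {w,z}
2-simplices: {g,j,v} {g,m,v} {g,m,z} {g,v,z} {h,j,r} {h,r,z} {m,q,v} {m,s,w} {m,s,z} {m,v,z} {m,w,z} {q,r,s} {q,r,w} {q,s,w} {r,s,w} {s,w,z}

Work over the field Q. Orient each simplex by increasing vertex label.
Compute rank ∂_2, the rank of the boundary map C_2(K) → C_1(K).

n_0=10 n_1=30 n_2=16  [Q]
∂1: piv[gh,gj,gm,gs,gv,gz,hr,jq,mw] rk=9  ker:hj,hz,jr,jv,mq,ms,mv,mz,qr,qs,qv,qw,qz,rs,rw,rz,sw,sz,vw,vz,wz
∂2: piv[gjv,gmv,gmz,gvz,hjr,hrz,mqv,msw,msz,mwz,qrs,qrw,qsw] rk=13  ker:mvz,rsw,swz
rk∂_2=13

rank∂_2=13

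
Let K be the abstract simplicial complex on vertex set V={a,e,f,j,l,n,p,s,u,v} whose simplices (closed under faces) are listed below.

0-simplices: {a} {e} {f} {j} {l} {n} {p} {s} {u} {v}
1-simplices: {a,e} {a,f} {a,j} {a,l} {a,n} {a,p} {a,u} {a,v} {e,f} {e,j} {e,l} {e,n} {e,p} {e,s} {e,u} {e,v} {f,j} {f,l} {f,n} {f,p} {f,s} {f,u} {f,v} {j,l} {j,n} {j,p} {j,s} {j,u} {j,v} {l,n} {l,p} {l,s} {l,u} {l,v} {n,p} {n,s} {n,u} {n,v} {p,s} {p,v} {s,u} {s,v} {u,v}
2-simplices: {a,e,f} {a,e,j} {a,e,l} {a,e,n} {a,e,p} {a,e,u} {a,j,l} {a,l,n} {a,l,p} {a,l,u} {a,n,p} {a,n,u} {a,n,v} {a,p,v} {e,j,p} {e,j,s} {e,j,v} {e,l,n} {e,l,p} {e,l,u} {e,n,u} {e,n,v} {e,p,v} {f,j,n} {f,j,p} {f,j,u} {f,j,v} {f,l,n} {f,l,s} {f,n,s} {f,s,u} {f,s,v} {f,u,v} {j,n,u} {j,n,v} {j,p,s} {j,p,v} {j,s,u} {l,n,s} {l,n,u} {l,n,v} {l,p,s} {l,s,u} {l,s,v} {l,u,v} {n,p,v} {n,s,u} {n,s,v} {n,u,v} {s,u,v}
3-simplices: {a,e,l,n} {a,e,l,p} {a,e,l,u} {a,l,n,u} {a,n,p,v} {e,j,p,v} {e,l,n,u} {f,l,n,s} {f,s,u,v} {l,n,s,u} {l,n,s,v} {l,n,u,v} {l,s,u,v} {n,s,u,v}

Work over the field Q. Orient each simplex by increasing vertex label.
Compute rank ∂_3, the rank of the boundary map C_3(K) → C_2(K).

n_0=10 n_1=43 n_2=50 n_3=14  [Q]
∂1: piv[ae,af,aj,al,an,ap,au,av,es] rk=9  ker:ef,ej,el,en,ep,eu,ev,fj,fl,fn,fp,fs,fu,fv,jl,jn,jp,js,ju,jv,ln,lp,ls,lu,lv,np,ns,nu,nv,ps,pv,su,sv,uv
∂2: piv[aef,aej,ael,aen,aep,aeu,ajl,aln,alp,alu,anp,anu,anv,apv,ejp,ejs,ejv,env,fjn,fjp,fju,fjv,fln,fls,fns,fsu,fsv,fuv,jnu,jnv,jps,jsu,lnv] rk=33  ker:eln,elp,elu,enu,epv,jpv,lns,lnu,lps,lsu,lsv,luv,npv,nsu,nsv,nuv,suv
∂3: piv[aeln,aelp,aelu,alnu,anpv,ejpv,elnu,flns,fsuv,lnsu,lnsv,lnuv,lsuv] rk=13  ker:nsuv
rk∂_3=13

rank∂_3=13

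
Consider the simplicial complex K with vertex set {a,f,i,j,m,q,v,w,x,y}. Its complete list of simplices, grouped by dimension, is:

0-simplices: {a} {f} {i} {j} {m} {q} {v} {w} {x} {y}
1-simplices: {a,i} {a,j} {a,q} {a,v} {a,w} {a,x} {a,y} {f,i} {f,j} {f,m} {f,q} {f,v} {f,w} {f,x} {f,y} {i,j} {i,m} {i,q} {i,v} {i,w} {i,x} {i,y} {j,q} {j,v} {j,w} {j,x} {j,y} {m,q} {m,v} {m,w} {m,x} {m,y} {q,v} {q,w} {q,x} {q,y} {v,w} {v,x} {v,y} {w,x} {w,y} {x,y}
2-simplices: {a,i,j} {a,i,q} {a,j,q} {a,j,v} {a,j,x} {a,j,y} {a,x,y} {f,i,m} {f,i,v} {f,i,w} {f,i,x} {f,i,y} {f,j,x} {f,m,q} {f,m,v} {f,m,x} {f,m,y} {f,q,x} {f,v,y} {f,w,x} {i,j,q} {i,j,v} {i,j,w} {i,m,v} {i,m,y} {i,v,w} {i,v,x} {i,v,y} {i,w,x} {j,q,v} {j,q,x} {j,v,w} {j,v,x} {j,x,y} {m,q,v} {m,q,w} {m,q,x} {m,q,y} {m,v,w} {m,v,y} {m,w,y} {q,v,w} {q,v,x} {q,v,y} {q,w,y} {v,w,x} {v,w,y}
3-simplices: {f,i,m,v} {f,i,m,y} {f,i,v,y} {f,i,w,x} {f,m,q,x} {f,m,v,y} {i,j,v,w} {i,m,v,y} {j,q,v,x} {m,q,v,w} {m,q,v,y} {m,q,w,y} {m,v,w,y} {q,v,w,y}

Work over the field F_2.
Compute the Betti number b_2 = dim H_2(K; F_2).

n_0=10 n_1=42 n_2=47 n_3=14  [Z2]
∂1: piv[ai,aj,aq,av,aw,ax,ay,fi,fm] rk=9  ker:fj,fq,fv,fw,fx,fy,ij,im,iq,iv,iw,ix,iy,jq,jv,jw,jx,jy,mq,mv,mw,mx,my,qv,qw,qx,qy,vw,vx,vy,wx,wy,xy
∂2: piv[aij,aiq,ajq,ajv,ajx,ajy,axy,fim,fiv,fiw,fix,fiy,fjx,fmq,fmv,fmx,fmy,fqx,fvy,fwx,ijv,ijw,ivw,ivx,jqv,jqx,jvx,mqw,mqy,mvw,mwy] rk=31  ker:ijq,imv,imy,ivy,iwx,jvw,jxy,mqv,mqx,mvy,qvw,qvx,qvy,qwy,vwx,vwy
∂3: piv[fimv,fimy,fivy,fiwx,fmqx,fmvy,ijvw,jqvx,mqvw,mqvy,mqwy,mvwy] rk=12  ker:imvy,qvwy
b_2=(47−31)−12=4

b_2=4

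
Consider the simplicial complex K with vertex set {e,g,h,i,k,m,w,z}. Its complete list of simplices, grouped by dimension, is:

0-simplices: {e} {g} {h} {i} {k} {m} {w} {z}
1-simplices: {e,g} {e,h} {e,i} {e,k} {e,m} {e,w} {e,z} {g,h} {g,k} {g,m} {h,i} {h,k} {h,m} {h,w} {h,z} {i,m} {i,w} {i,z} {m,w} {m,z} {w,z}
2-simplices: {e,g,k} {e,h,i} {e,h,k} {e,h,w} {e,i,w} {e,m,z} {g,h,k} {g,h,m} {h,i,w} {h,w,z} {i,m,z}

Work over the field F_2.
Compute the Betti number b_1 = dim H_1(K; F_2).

n_0=8 n_1=21 n_2=11  [Z2]
∂1: piv[eg,eh,ei,ek,em,ew,ez] rk=7  ker:gh,gk,gm,hi,hk,hm,hw,hz,im,iw,iz,mw,mz,wz
∂2: piv[egk,ehi,ehk,ehw,eiw,emz,ghk,ghm,hwz,imz] rk=10  ker:hiw
b_1=(21−7)−10=4

b_1=4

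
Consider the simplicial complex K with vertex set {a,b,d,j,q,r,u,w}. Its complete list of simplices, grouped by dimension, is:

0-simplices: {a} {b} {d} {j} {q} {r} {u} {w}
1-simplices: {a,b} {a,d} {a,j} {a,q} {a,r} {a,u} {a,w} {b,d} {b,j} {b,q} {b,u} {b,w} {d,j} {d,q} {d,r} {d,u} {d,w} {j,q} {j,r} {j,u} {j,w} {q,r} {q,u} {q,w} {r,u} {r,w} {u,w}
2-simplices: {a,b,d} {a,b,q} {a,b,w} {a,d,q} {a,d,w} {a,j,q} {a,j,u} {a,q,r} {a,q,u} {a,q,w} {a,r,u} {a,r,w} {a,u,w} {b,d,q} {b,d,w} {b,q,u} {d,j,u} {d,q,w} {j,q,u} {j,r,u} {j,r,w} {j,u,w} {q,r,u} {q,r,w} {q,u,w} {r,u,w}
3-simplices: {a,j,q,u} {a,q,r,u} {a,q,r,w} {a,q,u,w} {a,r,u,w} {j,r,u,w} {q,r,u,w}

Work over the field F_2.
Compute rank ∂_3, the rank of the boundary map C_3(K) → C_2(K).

rank∂_3=6

n_0=8 n_1=27 n_2=26 n_3=7  [Z2]
∂1: piv[ab,ad,aj,aq,ar,au,aw] rk=7  ker:bd,bj,bq,bu,bw,dj,dq,dr,du,dw,jq,jr,ju,jw,qr,qu,qw,ru,rw,uw
∂2: piv[abd,abq,abw,adq,adw,ajq,aju,aqr,aqu,aqw,aru,arw,auw,bqu,dju,jru,jrw] rk=17  ker:bdq,bdw,dqw,jqu,juw,qru,qrw,quw,ruw
∂3: piv[ajqu,aqru,aqrw,aquw,aruw,jruw] rk=6  ker:qruw
rk∂_3=6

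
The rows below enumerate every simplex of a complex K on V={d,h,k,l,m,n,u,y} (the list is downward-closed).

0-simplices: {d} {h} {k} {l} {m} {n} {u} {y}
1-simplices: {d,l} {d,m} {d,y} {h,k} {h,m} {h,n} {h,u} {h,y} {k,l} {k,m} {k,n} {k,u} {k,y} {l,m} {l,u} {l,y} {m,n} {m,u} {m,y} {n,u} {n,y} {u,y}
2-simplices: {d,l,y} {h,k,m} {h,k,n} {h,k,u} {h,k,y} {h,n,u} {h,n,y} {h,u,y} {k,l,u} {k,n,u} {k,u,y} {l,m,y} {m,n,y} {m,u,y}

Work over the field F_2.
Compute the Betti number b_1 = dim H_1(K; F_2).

n_0=8 n_1=22 n_2=14  [Z2]
∂1: piv[dl,dm,dy,hk,hm,hn,hu] rk=7  ker:hy,kl,km,kn,ku,ky,lm,lu,ly,mn,mu,my,nu,ny,uy
∂2: piv[dly,hkm,hkn,hku,hky,hnu,hny,huy,klu,lmy,mny,muy] rk=12  ker:knu,kuy
b_1=(22−7)−12=3

b_1=3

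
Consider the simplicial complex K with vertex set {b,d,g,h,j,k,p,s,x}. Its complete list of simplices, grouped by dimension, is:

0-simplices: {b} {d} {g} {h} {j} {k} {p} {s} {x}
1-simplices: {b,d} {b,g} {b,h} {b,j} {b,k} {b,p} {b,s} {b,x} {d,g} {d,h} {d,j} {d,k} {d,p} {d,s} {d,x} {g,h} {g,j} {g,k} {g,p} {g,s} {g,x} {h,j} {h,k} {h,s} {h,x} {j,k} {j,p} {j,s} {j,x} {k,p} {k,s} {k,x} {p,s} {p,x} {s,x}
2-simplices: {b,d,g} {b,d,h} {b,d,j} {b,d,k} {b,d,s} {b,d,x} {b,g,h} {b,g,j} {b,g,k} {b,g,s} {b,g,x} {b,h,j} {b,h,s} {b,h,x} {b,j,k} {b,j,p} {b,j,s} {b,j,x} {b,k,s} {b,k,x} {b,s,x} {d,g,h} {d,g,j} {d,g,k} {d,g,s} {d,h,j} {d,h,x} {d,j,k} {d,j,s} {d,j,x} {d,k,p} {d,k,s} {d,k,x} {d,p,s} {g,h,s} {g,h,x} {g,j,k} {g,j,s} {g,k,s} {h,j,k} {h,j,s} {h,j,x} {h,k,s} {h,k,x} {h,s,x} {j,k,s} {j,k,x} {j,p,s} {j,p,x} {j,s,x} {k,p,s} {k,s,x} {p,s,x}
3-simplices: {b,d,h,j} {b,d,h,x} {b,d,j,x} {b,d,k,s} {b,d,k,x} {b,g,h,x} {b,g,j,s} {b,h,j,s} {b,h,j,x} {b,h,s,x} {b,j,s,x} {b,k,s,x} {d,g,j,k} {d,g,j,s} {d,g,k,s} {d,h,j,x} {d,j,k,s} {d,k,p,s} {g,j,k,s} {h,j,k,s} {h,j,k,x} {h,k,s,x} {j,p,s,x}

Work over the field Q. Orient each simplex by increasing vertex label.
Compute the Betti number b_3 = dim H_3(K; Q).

n_0=9 n_1=35 n_2=53 n_3=23  [Q]
∂1: piv[bd,bg,bh,bj,bk,bp,bs,bx] rk=8  ker:dg,dh,dj,dk,dp,ds,dx,gh,gj,gk,gp,gs,gx,hj,hk,hs,hx,jk,jp,js,jx,kp,ks,kx,ps,px,sx
∂2: piv[bdg,bdh,bdj,bdk,bds,bdx,bgh,bgj,bgk,bgs,bgx,bhj,bhs,bhx,bjk,bjp,bjs,bjx,bks,bkx,bsx,dkp,dps,hjk,jps,jpx] rk=26  ker:dgh,dgj,dgk,dgs,dhj,dhx,djk,djs,djx,dks,dkx,ghs,ghx,gjk,gjs,gks,hjs,hjx,hks,hkx,hsx,jks,jkx,jsx,kps,ksx,psx
∂3: piv[bdhj,bdhx,bdjx,bdks,bdkx,bghx,bgjs,bhjs,bhjx,bhsx,bjsx,bksx,dgjk,dgjs,dgks,djks,dkps,hjks,hjkx,hksx,jpsx] rk=21  ker:dhjx,gjks
b_3=(23−21)−0=2

b_3=2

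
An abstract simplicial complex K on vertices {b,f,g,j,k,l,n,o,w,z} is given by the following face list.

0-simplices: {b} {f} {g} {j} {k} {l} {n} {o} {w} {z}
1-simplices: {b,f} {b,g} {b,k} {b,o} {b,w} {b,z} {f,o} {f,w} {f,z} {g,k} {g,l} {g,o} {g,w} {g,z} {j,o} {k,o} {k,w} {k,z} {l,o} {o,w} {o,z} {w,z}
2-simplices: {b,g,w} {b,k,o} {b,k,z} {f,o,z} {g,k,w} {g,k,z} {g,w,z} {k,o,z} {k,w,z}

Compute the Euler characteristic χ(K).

χ(K)=-3

n_0=10 n_1=22 n_2=9
χ=+10−22+9=-3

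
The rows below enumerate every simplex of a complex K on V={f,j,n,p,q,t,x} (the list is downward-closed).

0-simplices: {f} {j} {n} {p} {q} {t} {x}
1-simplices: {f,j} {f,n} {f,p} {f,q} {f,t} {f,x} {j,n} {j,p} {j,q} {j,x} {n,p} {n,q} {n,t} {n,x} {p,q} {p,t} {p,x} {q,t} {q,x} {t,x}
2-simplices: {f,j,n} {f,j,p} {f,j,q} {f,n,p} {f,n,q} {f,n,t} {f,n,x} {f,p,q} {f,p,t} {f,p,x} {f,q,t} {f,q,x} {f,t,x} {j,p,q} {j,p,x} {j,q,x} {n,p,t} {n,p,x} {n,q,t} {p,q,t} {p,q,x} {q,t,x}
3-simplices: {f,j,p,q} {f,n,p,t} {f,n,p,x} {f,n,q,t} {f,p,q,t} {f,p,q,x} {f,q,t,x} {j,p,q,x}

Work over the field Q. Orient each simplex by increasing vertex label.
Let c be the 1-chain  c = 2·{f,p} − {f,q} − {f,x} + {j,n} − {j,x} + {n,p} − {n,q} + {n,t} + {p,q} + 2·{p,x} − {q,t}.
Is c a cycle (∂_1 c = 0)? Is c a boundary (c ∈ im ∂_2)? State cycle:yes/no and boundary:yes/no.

n_0=7 n_1=20 n_2=22 n_3=8  [Q]
∂1: piv[fj,fn,fp,fq,ft,fx] rk=6  ker:jn,jp,jq,jx,np,nq,nt,nx,pq,pt,px,qt,qx,tx
∂2: piv[fjn,fjp,fjq,fnp,fnq,fnt,fnx,fpq,fpt,fpx,fqt,fqx,ftx,jpx] rk=14  ker:jpq,jqx,npt,npx,nqt,pqt,pqx,qtx
∂3: piv[fjpq,fnpt,fnpx,fnqt,fpqt,fpqx,fqtx,jpqx] rk=8
∂1c = 0
c vs im∂2: reduces to 0 ⇒ boundary

cycle:yes boundary:yes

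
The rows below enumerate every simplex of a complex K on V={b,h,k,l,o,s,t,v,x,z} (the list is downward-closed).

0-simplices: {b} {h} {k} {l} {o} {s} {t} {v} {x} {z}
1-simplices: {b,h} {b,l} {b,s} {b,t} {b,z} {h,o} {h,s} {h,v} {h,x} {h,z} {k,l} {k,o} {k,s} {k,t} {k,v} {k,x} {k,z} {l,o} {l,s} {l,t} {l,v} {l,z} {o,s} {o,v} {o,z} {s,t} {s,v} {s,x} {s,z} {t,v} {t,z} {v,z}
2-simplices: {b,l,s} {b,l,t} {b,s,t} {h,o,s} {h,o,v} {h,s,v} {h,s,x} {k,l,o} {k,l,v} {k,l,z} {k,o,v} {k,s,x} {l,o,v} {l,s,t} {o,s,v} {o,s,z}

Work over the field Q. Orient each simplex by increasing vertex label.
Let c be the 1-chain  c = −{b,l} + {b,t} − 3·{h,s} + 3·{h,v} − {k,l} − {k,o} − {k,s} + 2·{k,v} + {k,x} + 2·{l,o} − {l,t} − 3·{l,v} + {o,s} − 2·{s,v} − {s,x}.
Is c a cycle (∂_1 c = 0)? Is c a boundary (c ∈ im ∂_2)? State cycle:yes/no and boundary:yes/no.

cycle:yes boundary:yes

n_0=10 n_1=32 n_2=16  [Q]
∂1: piv[bh,bl,bs,bt,bz,ho,hv,hx,kl] rk=9  ker:hs,hz,ko,ks,kt,kv,kx,kz,lo,ls,lt,lv,lz,os,ov,oz,st,sv,sx,sz,tv,tz,vz
∂2: piv[bls,blt,bst,hos,hov,hsv,hsx,klo,klv,klz,kov,ksx,osz] rk=13  ker:lov,lst,osv
∂1c = 0
c vs im∂2: reduces to 0 ⇒ boundary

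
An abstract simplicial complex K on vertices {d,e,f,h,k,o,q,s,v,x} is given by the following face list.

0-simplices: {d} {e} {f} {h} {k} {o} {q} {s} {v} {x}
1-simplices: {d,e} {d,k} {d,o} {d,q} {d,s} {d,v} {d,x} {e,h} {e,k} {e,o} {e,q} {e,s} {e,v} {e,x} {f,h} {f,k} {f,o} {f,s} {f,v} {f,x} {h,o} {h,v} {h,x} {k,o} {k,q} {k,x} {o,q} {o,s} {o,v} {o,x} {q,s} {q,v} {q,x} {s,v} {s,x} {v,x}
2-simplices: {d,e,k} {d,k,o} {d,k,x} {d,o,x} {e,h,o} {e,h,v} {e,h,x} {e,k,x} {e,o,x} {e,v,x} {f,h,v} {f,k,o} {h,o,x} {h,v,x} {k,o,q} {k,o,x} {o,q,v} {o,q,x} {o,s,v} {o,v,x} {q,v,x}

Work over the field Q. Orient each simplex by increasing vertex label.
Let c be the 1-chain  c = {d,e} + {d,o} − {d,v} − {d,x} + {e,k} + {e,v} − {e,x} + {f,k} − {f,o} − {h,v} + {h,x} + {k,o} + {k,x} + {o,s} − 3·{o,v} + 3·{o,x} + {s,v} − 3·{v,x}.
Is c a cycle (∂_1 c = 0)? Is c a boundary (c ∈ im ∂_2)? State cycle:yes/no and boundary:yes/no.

cycle:yes boundary:no

n_0=10 n_1=36 n_2=21  [Q]
∂1: piv[de,dk,do,dq,ds,dv,dx,eh,fh] rk=9  ker:ek,eo,eq,es,ev,ex,fk,fo,fs,fv,fx,ho,hv,hx,ko,kq,kx,oq,os,ov,ox,qs,qv,qx,sv,sx,vx
∂2: piv[dek,dko,dkx,dox,eho,ehv,ehx,ekx,eox,evx,fhv,fko,koq,oqv,oqx,osv,ovx] rk=17  ker:hox,hvx,kox,qvx
∂1c = 0
c vs im∂2: residual ≠ 0 ⇒ not boundary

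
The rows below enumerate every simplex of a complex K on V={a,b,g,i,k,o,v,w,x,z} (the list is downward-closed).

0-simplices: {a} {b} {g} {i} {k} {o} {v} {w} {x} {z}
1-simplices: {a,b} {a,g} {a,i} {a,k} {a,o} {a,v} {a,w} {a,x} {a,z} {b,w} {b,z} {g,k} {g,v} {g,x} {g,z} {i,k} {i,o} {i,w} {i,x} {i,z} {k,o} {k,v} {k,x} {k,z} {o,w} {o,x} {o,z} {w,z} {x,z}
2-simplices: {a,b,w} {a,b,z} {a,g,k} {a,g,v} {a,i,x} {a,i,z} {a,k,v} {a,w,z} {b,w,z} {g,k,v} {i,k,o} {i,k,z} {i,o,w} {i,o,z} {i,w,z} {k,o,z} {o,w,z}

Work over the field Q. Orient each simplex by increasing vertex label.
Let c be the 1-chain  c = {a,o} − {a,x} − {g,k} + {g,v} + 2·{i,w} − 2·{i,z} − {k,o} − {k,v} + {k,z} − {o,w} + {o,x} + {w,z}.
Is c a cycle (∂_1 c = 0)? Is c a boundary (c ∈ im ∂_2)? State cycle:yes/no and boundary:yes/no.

cycle:yes boundary:no

n_0=10 n_1=29 n_2=17  [Q]
∂1: piv[ab,ag,ai,ak,ao,av,aw,ax,az] rk=9  ker:bw,bz,gk,gv,gx,gz,ik,io,iw,ix,iz,ko,kv,kx,kz,ow,ox,oz,wz,xz
∂2: piv[abw,abz,agk,agv,aix,aiz,akv,awz,iko,ikz,iow,ioz,iwz] rk=13  ker:bwz,gkv,koz,owz
∂1c = 0
c vs im∂2: residual ≠ 0 ⇒ not boundary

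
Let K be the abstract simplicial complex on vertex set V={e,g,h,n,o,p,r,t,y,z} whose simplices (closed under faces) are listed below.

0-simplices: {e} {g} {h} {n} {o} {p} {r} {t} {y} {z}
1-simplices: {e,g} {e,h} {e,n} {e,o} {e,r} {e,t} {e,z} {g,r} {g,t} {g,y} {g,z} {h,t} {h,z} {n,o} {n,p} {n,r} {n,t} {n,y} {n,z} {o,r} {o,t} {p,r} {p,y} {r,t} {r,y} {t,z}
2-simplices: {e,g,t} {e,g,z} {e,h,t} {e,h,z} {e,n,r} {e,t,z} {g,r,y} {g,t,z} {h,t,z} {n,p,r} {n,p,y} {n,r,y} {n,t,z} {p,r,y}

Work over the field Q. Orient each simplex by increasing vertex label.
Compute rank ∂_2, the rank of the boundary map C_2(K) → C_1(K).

n_0=10 n_1=26 n_2=14  [Q]
∂1: piv[eg,eh,en,eo,er,et,ez,gy,np] rk=9  ker:gr,gt,gz,ht,hz,no,nr,nt,ny,nz,or,ot,pr,py,rt,ry,tz
∂2: piv[egt,egz,eht,ehz,enr,etz,gry,npr,npy,nry,ntz] rk=11  ker:gtz,htz,pry
rk∂_2=11

rank∂_2=11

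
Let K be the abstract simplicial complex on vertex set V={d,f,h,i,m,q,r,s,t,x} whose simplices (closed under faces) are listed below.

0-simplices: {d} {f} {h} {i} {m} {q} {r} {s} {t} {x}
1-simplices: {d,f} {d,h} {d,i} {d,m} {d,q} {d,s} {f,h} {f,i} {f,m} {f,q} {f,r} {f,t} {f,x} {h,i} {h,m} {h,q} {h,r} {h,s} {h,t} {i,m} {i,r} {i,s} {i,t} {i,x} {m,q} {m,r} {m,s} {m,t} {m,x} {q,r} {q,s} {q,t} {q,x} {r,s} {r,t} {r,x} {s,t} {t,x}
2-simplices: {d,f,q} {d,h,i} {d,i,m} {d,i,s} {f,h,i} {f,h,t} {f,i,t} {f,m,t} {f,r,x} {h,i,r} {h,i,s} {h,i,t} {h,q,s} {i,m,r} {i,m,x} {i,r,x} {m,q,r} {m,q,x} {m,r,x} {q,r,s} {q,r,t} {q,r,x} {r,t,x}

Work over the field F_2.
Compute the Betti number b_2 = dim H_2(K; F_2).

n_0=10 n_1=38 n_2=23  [Z2]
∂1: piv[df,dh,di,dm,dq,ds,fr,ft,fx] rk=9  ker:fh,fi,fm,fq,hi,hm,hq,hr,hs,ht,im,ir,is,it,ix,mq,mr,ms,mt,mx,qr,qs,qt,qx,rs,rt,rx,st,tx
∂2: piv[dfq,dhi,dim,dis,fhi,fht,fit,fmt,frx,hir,his,hqs,imr,imx,irx,mqr,mqx,qrs,qrt,rtx] rk=20  ker:hit,mrx,qrx
b_2=(23−20)−0=3

b_2=3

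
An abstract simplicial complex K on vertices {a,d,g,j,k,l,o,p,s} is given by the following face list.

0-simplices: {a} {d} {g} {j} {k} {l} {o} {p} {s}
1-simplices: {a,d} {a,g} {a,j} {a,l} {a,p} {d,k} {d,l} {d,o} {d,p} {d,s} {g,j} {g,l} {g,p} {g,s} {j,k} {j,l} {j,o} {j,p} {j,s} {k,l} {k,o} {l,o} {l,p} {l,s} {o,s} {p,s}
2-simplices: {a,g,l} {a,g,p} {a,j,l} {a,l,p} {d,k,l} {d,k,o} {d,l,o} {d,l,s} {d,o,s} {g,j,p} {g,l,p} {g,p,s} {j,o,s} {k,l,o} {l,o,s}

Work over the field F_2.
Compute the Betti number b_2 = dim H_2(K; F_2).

b_2=3

n_0=9 n_1=26 n_2=15  [Z2]
∂1: piv[ad,ag,aj,al,ap,dk,do,ds] rk=8  ker:dl,dp,gj,gl,gp,gs,jk,jl,jo,jp,js,kl,ko,lo,lp,ls,os,ps
∂2: piv[agl,agp,ajl,alp,dkl,dko,dlo,dls,dos,gjp,gps,jos] rk=12  ker:glp,klo,los
b_2=(15−12)−0=3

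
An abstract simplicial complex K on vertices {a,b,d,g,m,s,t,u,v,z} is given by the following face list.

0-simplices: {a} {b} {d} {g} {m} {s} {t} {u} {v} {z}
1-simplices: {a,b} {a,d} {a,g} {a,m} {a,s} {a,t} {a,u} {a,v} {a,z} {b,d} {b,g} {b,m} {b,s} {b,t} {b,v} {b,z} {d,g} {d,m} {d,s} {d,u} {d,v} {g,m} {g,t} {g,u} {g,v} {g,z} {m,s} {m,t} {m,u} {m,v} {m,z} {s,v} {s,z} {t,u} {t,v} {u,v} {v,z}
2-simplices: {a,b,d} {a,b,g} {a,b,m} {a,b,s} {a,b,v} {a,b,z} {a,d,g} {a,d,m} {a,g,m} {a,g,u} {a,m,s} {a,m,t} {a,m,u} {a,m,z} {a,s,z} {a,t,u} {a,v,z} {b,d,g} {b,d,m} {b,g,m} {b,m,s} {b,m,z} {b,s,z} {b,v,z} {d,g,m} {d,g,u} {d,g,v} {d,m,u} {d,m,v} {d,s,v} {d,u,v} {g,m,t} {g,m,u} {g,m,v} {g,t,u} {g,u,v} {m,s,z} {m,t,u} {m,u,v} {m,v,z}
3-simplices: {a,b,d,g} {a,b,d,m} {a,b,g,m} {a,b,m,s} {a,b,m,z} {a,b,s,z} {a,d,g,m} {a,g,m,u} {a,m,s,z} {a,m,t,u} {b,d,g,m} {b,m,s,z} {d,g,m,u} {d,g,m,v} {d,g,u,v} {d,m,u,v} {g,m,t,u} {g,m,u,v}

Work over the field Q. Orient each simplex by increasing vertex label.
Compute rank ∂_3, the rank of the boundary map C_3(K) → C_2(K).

n_0=10 n_1=37 n_2=40 n_3=18  [Q]
∂1: piv[ab,ad,ag,am,as,at,au,av,az] rk=9  ker:bd,bg,bm,bs,bt,bv,bz,dg,dm,ds,du,dv,gm,gt,gu,gv,gz,ms,mt,mu,mv,mz,sv,sz,tu,tv,uv,vz
∂2: piv[abd,abg,abm,abs,abv,abz,adg,adm,agm,agu,ams,amt,amu,amz,asz,atu,avz,dgu,dgv,dmv,dsv,duv,gmt,mvz] rk=24  ker:bdg,bdm,bgm,bms,bmz,bsz,bvz,dgm,dmu,gmu,gmv,gtu,guv,msz,mtu,muv
∂3: piv[abdg,abdm,abgm,abms,abmz,absz,adgm,agmu,amsz,amtu,dgmu,dgmv,dguv,dmuv,gmtu] rk=15  ker:bdgm,bmsz,gmuv
rk∂_3=15

rank∂_3=15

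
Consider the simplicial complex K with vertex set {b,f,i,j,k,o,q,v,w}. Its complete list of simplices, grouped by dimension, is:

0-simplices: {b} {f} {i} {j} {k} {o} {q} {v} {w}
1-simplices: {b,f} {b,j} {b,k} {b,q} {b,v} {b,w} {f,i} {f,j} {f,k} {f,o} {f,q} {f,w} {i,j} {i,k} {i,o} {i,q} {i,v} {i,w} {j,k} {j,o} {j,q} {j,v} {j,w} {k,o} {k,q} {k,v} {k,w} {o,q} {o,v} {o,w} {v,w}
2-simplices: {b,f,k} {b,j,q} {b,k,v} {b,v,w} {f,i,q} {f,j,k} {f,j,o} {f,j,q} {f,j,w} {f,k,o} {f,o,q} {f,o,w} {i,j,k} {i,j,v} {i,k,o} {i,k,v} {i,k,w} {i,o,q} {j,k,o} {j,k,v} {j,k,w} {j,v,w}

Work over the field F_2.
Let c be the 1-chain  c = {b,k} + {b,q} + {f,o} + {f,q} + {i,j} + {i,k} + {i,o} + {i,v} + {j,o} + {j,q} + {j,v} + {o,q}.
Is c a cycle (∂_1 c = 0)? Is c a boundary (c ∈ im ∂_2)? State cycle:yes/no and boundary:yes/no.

n_0=9 n_1=31 n_2=22  [Z2]
∂1: piv[bf,bj,bk,bq,bv,bw,fi,fo] rk=8  ker:fj,fk,fq,fw,ij,ik,io,iq,iv,iw,jk,jo,jq,jv,jw,ko,kq,kv,kw,oq,ov,ow,vw
∂2: piv[bfk,bjq,bkv,bvw,fiq,fjk,fjo,fjq,fjw,fko,foq,fow,ijk,ijv,iko,ikv,ikw,ioq,jkw,jvw] rk=20  ker:jko,jkv
∂1c = 0
c vs im∂2: residual ≠ 0 ⇒ not boundary

cycle:yes boundary:no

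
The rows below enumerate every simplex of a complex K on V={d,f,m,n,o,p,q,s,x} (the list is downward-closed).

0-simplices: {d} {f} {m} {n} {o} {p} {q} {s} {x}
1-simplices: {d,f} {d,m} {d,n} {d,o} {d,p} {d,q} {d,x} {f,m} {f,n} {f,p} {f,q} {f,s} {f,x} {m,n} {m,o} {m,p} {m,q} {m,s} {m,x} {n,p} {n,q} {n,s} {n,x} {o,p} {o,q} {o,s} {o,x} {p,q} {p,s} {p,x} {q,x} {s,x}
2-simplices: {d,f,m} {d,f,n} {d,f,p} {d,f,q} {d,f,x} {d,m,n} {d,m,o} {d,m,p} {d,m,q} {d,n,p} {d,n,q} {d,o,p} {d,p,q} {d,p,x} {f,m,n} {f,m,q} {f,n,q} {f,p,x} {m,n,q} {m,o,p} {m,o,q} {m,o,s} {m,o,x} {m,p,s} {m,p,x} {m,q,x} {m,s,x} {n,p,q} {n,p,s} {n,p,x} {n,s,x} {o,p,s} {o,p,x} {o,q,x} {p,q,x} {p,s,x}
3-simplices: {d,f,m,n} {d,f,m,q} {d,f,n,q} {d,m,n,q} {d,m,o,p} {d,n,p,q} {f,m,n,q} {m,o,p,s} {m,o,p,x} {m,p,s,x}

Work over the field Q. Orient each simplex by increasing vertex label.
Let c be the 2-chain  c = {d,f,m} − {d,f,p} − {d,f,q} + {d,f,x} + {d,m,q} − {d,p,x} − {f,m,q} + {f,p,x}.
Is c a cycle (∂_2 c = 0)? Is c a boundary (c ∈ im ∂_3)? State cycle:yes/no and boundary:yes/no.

cycle:yes boundary:no

n_0=9 n_1=32 n_2=36 n_3=10  [Q]
∂1: piv[df,dm,dn,do,dp,dq,dx,fs] rk=8  ker:fm,fn,fp,fq,fx,mn,mo,mp,mq,ms,mx,np,nq,ns,nx,op,oq,os,ox,pq,ps,px,qx,sx
∂2: piv[dfm,dfn,dfp,dfq,dfx,dmn,dmo,dmp,dmq,dnp,dnq,dop,dpq,dpx,moq,mos,mox,mps,mpx,mqx,msx,nps,npx] rk=23  ker:fmn,fmq,fnq,fpx,mnq,mop,npq,nsx,ops,opx,oqx,pqx,psx
∂3: piv[dfmn,dfmq,dfnq,dmnq,dmop,dnpq,mops,mopx,mpsx] rk=9  ker:fmnq
∂2c = 0
c vs im∂3: residual ≠ 0 ⇒ not boundary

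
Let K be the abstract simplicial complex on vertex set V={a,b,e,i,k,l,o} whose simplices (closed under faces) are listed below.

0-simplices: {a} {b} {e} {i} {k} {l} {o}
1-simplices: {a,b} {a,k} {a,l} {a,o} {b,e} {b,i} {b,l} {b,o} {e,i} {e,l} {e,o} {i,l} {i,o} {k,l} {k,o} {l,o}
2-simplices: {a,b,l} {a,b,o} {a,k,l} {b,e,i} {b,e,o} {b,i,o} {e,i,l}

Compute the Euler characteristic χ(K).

n_0=7 n_1=16 n_2=7
χ=+7−16+7=-2

χ(K)=-2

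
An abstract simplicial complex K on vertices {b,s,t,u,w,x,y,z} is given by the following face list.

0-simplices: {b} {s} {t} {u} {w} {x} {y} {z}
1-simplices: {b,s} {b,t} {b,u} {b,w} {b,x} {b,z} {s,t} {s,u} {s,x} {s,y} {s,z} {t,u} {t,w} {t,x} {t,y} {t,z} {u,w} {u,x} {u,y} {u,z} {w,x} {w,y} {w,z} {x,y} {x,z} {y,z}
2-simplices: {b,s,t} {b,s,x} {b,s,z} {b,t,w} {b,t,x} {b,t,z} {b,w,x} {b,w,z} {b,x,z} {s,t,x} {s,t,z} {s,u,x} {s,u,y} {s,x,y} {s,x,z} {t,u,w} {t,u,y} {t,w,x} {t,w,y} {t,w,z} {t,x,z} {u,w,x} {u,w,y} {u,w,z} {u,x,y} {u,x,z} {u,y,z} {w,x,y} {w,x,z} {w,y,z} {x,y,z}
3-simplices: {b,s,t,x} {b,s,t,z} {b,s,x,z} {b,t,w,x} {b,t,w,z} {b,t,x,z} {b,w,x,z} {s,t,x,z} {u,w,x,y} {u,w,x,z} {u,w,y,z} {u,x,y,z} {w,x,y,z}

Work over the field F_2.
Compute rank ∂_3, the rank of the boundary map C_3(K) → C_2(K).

rank∂_3=11

n_0=8 n_1=26 n_2=31 n_3=13  [Z2]
∂1: piv[bs,bt,bu,bw,bx,bz,sy] rk=7  ker:st,su,sx,sz,tu,tw,tx,ty,tz,uw,ux,uy,uz,wx,wy,wz,xy,xz,yz
∂2: piv[bst,bsx,bsz,btw,btx,btz,bwx,bwz,bxz,sux,suy,sxy,tuw,tuy,twy,uwx,uwz,uyz] rk=18  ker:stx,stz,sxz,twx,twz,txz,uwy,uxy,uxz,wxy,wxz,wyz,xyz
∂3: piv[bstx,bstz,bsxz,btwx,btwz,btxz,bwxz,uwxy,uwxz,uwyz,uxyz] rk=11  ker:stxz,wxyz
rk∂_3=11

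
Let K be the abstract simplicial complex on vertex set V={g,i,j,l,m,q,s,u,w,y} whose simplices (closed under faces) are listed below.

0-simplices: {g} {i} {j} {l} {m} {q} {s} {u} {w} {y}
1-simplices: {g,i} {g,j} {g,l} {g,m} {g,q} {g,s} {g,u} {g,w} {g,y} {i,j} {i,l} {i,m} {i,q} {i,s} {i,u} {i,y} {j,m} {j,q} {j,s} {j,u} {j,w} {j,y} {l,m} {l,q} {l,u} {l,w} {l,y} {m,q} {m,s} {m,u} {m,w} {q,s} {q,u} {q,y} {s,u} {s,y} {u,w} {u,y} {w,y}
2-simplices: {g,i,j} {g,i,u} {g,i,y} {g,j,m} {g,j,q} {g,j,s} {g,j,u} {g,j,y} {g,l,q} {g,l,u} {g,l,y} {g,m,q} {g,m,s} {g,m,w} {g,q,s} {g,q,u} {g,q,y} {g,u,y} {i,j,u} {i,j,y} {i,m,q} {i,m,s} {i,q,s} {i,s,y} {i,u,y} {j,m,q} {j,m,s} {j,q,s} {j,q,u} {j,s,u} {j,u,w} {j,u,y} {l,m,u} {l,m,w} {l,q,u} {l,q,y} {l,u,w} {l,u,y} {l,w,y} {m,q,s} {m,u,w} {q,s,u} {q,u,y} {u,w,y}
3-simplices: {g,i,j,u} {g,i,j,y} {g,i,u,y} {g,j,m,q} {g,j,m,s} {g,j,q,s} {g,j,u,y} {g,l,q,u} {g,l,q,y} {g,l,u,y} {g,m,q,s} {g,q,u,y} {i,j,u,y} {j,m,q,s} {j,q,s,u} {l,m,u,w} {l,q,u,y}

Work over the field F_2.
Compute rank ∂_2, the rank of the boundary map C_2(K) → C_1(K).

rank∂_2=27

n_0=10 n_1=39 n_2=44 n_3=17  [Z2]
∂1: piv[gi,gj,gl,gm,gq,gs,gu,gw,gy] rk=9  ker:ij,il,im,iq,is,iu,iy,jm,jq,js,ju,jw,jy,lm,lq,lu,lw,ly,mq,ms,mu,mw,qs,qu,qy,su,sy,uw,uy,wy
∂2: piv[gij,giu,giy,gjm,gjq,gjs,gju,gjy,glq,glu,gly,gmq,gms,gmw,gqs,gqu,gqy,guy,imq,ims,isy,jsu,juw,lmu,lmw,luw,lwy] rk=27  ker:iju,ijy,iqs,iuy,jmq,jms,jqs,jqu,juy,lqu,lqy,luy,mqs,muw,qsu,quy,uwy
∂3: piv[giju,gijy,giuy,gjmq,gjms,gjqs,gjuy,glqu,glqy,gluy,gmqs,gquy,jqsu,lmuw] rk=14  ker:ijuy,jmqs,lquy
rk∂_2=27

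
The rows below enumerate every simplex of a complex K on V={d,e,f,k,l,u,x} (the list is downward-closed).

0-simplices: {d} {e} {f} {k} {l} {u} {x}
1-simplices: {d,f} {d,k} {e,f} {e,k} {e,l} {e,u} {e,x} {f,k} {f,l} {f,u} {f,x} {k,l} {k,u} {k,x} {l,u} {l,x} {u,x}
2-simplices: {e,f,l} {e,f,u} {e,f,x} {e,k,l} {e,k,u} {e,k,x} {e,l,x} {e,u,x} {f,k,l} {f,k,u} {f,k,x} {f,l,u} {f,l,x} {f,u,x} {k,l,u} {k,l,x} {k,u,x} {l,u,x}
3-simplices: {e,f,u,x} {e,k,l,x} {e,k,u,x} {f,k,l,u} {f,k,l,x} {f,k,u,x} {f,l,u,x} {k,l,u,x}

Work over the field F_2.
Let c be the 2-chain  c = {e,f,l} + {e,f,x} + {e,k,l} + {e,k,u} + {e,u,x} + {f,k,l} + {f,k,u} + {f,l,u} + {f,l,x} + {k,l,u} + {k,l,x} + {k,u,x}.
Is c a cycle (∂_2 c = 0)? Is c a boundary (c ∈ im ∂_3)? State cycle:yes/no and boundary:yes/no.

n_0=7 n_1=17 n_2=18 n_3=8  [Z2]
∂1: piv[df,dk,ef,el,eu,ex] rk=6  ker:ek,fk,fl,fu,fx,kl,ku,kx,lu,lx,ux
∂2: piv[efl,efu,efx,ekl,eku,ekx,elx,eux,fkl,flu] rk=10  ker:fku,fkx,flx,fux,klu,klx,kux,lux
∂3: piv[efux,eklx,ekux,fklu,fklx,fkux,flux] rk=7  ker:klux
∂2c = 0
c vs im∂3: residual ≠ 0 ⇒ not boundary

cycle:yes boundary:no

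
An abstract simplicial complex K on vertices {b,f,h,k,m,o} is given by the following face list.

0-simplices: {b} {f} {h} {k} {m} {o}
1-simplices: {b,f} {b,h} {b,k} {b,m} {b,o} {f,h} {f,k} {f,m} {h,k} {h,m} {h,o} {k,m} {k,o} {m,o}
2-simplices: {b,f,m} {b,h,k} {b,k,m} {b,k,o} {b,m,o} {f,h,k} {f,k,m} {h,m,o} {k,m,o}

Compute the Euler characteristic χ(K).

χ(K)=1

n_0=6 n_1=14 n_2=9
χ=+6−14+9=1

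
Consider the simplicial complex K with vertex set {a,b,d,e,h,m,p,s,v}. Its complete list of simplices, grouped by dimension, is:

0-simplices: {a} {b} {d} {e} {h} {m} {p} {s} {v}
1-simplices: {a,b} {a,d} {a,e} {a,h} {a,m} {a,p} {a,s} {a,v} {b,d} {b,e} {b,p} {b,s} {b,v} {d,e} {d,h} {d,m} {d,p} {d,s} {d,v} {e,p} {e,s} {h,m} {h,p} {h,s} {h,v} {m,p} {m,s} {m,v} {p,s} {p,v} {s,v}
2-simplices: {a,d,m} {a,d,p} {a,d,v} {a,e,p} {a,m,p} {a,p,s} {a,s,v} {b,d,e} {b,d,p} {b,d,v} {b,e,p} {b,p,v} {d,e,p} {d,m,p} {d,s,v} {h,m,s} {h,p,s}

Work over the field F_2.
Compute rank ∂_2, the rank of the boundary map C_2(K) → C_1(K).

rank∂_2=15

n_0=9 n_1=31 n_2=17  [Z2]
∂1: piv[ab,ad,ae,ah,am,ap,as,av] rk=8  ker:bd,be,bp,bs,bv,de,dh,dm,dp,ds,dv,ep,es,hm,hp,hs,hv,mp,ms,mv,ps,pv,sv
∂2: piv[adm,adp,adv,aep,amp,aps,asv,bde,bdp,bdv,bep,bpv,dsv,hms,hps] rk=15  ker:dep,dmp
rk∂_2=15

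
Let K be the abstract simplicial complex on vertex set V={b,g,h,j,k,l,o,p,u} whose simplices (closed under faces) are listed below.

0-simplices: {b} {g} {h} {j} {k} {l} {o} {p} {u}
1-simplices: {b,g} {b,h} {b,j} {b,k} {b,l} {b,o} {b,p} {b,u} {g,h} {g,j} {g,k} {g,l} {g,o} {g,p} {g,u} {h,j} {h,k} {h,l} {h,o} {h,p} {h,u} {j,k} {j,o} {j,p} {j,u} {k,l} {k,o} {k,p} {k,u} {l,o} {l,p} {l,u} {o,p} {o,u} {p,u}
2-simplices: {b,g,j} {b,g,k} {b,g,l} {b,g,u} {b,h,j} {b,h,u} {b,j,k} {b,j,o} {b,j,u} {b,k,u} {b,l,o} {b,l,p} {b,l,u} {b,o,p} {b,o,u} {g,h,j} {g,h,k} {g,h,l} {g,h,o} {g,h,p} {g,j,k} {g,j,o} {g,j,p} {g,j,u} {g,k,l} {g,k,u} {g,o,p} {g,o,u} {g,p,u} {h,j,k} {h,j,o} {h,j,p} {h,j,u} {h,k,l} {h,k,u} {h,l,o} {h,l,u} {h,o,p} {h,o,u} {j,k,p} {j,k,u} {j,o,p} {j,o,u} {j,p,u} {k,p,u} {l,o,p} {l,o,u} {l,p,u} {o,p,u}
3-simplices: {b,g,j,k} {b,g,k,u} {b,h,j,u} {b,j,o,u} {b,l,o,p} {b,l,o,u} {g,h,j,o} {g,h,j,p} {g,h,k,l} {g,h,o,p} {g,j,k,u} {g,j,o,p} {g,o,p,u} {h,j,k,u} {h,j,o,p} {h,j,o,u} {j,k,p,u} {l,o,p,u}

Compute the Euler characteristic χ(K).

n_0=9 n_1=35 n_2=49 n_3=18
χ=+9−35+49−18=5

χ(K)=5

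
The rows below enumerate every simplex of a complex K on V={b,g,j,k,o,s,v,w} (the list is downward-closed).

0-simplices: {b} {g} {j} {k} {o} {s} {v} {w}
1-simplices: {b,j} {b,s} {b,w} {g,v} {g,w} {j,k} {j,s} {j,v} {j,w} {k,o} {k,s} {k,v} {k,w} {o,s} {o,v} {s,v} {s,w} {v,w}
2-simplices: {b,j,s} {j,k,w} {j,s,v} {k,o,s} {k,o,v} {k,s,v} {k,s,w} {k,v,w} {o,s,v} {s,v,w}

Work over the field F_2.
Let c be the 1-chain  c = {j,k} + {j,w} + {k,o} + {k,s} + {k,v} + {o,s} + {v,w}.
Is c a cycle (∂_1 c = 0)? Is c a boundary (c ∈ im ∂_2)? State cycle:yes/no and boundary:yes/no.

cycle:yes boundary:yes

n_0=8 n_1=18 n_2=10  [Z2]
∂1: piv[bj,bs,bw,gv,gw,jk,ko] rk=7  ker:js,jv,jw,ks,kv,kw,os,ov,sv,sw,vw
∂2: piv[bjs,jkw,jsv,kos,kov,ksv,ksw,kvw] rk=8  ker:osv,svw
∂1c = 0
c vs im∂2: reduces to 0 ⇒ boundary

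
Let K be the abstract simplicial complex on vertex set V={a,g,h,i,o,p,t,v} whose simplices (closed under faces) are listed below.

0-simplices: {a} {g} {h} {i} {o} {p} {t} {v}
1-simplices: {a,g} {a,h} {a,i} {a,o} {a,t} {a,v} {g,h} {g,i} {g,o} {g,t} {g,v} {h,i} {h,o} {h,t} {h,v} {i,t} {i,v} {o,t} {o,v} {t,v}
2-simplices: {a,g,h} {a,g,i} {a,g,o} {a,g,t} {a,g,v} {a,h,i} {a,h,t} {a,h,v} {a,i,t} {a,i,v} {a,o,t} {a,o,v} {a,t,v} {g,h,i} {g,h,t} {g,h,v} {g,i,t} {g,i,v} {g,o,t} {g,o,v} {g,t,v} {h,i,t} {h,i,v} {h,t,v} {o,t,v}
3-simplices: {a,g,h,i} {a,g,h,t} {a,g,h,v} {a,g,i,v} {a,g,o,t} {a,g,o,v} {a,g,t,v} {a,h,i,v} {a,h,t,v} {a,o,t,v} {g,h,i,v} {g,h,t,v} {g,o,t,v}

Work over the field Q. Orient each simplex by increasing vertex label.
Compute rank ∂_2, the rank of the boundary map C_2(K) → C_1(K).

n_0=8 n_1=20 n_2=25 n_3=13  [Q]
∂1: piv[ag,ah,ai,ao,at,av] rk=6  ker:gh,gi,go,gt,gv,hi,ho,ht,hv,it,iv,ot,ov,tv
∂2: piv[agh,agi,ago,agt,agv,ahi,aht,ahv,ait,aiv,aot,aov,atv] rk=13  ker:ghi,ght,ghv,git,giv,got,gov,gtv,hit,hiv,htv,otv
∂3: piv[aghi,aght,aghv,agiv,agot,agov,agtv,ahiv,ahtv,aotv] rk=10  ker:ghiv,ghtv,gotv
rk∂_2=13

rank∂_2=13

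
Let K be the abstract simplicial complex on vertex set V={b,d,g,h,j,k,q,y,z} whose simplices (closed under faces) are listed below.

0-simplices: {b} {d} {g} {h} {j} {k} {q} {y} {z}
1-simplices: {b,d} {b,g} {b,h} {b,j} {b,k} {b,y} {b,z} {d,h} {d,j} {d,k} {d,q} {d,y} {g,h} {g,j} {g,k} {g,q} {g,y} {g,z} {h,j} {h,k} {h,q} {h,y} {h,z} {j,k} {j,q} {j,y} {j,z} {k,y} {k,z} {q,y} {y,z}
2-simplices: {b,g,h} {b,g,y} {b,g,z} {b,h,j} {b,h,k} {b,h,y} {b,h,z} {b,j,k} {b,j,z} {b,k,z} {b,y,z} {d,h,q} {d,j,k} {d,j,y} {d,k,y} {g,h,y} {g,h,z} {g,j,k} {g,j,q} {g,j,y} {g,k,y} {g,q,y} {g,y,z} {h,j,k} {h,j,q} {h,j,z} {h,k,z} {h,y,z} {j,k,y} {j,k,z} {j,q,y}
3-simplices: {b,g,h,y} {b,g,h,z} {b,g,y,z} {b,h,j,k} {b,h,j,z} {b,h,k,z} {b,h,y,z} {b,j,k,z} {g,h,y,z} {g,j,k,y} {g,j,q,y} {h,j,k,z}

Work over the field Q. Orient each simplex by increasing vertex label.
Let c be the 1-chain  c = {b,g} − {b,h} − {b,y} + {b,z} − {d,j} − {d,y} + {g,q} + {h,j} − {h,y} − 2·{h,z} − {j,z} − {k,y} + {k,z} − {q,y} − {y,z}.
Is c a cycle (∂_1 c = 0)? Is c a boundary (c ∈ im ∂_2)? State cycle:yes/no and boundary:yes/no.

cycle:no boundary:no

n_0=9 n_1=31 n_2=31 n_3=12  [Q]
∂1: piv[bd,bg,bh,bj,bk,by,bz,dq] rk=8  ker:dh,dj,dk,dy,gh,gj,gk,gq,gy,gz,hj,hk,hq,hy,hz,jk,jq,jy,jz,ky,kz,qy,yz
∂2: piv[bgh,bgy,bgz,bhj,bhk,bhy,bhz,bjk,bjz,bkz,byz,dhq,djk,djy,dky,gjk,gjq,gjy,gqy,hjq] rk=20  ker:ghy,ghz,gky,gyz,hjk,hjz,hkz,hyz,jky,jkz,jqy
∂3: piv[bghy,bghz,bgyz,bhjk,bhjz,bhkz,bhyz,bjkz,gjky,gjqy] rk=10  ker:ghyz,hjkz
∂1c = 2·{d} + {h} + {j} + 2·{q} − 4·{y} − 2·{z}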